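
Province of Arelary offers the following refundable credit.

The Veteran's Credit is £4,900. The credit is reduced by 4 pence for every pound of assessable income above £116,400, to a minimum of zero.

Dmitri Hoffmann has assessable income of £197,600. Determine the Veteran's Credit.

Veteran's Credit: 4% of the £81,200 excess over £116,400 is £3,248; credit = £4,900 − £3,248 = £1,652.

£1,652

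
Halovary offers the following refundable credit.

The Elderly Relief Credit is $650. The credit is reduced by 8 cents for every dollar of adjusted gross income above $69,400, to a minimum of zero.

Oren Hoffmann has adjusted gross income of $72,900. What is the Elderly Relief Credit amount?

$370

Elderly Relief Credit: 8% of the $3,500 excess over $69,400 is $280; credit = $650 − $280 = $370.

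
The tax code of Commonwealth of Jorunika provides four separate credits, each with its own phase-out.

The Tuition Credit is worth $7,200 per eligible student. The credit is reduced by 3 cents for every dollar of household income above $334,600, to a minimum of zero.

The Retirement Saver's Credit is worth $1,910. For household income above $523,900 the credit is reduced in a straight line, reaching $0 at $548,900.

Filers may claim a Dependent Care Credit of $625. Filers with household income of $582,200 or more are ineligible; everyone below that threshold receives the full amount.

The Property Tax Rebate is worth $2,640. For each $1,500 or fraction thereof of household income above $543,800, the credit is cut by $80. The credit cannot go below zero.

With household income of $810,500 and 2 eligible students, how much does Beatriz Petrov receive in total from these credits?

Tuition Credit: base = 2 × $7,200 = $14,400. 3% of the $475,900 excess over $334,600 is $14,277; credit = $14,400 − $14,277 = $123.
Retirement Saver's Credit: $810,500 is at or above $548,900, so the credit is $0.
Dependent Care Credit: $810,500 meets or exceeds the $582,200 cutoff, so the credit is $0.
Property Tax Rebate: income exceeds $543,800 by $266,700 → 178 increments × $80 = $14,240 ≥ base, so the credit is $0.
Total: $123 + $0 + $0 + $0 = $123.

$123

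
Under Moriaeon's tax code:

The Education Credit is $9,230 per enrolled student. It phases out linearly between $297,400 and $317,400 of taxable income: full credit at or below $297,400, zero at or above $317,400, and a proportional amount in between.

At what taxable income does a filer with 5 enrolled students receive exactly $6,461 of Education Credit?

Full credit = 5 × $9,230 = $46,150.
$6,461 is 6,461/46,150 of the full $46,150, so 39,689/46,150 of the $20,000 range has been used: income = $297,400 + $20,000 × 39,689/46,150 = $314,600.

$314,600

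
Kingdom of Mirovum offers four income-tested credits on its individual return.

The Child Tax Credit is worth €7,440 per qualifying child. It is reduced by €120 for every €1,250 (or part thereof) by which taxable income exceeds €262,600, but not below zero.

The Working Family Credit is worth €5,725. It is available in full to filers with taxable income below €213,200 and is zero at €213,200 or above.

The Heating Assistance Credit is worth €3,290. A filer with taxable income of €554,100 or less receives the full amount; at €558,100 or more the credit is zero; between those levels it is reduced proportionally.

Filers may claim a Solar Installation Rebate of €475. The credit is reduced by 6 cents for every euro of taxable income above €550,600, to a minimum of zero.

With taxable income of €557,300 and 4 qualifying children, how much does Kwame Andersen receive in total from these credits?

Child Tax Credit: base = 4 × €7,440 = €29,760. income exceeds €262,600 by €294,700, which is 236 full-or-partial €1,250 increments; reduction = 236 × €120 = €28,320, leaving €1,440.
Working Family Credit: €557,300 meets or exceeds the €213,200 cutoff, so the credit is €0.
Heating Assistance Credit: €557,300 is €3,200 into a €4,000 phase-out range, leaving 800/4,000 of the credit: €3,290 × 800/4,000 = €658.
Solar Installation Rebate: 6% of the €6,700 excess over €550,600 is €402; credit = €475 − €402 = €73.
Total: €1,440 + €0 + €658 + €73 = €2,171.

€2,171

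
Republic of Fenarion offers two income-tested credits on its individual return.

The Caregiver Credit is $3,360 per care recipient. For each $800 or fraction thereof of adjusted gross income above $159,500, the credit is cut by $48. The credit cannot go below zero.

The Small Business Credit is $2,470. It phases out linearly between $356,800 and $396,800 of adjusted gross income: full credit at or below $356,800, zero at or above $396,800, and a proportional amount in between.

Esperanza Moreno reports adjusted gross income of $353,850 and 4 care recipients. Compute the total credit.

$4,246

Caregiver Credit: base = 4 × $3,360 = $13,440. income exceeds $159,500 by $194,350, which is 243 full-or-partial $800 increments; reduction = 243 × $48 = $11,664, leaving $1,776.
Small Business Credit: $353,850 is at or below the $356,800 threshold, so the full $2,470 applies.
Total: $1,776 + $2,470 = $4,246.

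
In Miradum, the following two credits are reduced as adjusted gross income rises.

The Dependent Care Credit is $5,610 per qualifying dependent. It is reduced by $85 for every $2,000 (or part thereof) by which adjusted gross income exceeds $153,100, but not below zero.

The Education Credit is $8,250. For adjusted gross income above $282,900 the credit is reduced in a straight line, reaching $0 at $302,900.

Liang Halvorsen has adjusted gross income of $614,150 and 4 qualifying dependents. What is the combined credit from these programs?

$2,805

Dependent Care Credit: base = 4 × $5,610 = $22,440. income exceeds $153,100 by $461,050, which is 231 full-or-partial $2,000 increments; reduction = 231 × $85 = $19,635, leaving $2,805.
Education Credit: $614,150 is at or above $302,900, so the credit is $0.
Total: $2,805 + $0 = $2,805.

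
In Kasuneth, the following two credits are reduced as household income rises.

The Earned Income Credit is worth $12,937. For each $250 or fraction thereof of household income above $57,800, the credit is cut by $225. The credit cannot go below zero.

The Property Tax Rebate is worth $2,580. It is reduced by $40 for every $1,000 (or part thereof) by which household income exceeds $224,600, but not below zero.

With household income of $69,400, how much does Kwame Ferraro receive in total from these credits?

Earned Income Credit: income exceeds $57,800 by $11,600, which is 47 full-or-partial $250 increments; reduction = 47 × $225 = $10,575, leaving $2,362.
Property Tax Rebate: $69,400 is at or below the $224,600 threshold, so the full $2,580 applies.
Total: $2,362 + $2,580 = $4,942.

$4,942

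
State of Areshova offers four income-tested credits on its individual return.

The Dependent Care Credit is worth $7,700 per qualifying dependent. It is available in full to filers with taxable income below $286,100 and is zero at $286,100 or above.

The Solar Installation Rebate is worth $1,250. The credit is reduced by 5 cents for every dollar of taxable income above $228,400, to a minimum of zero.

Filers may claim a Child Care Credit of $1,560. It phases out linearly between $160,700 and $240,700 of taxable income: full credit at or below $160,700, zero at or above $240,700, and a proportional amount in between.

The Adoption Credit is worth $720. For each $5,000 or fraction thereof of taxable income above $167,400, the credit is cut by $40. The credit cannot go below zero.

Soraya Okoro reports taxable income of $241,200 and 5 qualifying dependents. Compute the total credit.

Dependent Care Credit: base = 5 × $7,700 = $38,500. $241,200 is below the $286,100 cutoff, so the full $38,500 applies.
Solar Installation Rebate: 5% of the $12,800 excess over $228,400 is $640; credit = $1,250 − $640 = $610.
Child Care Credit: $241,200 is at or above $240,700, so the credit is $0.
Adoption Credit: income exceeds $167,400 by $73,800, which is 15 full-or-partial $5,000 increments; reduction = 15 × $40 = $600, leaving $120.
Total: $38,500 + $610 + $0 + $120 = $39,230.

$39,230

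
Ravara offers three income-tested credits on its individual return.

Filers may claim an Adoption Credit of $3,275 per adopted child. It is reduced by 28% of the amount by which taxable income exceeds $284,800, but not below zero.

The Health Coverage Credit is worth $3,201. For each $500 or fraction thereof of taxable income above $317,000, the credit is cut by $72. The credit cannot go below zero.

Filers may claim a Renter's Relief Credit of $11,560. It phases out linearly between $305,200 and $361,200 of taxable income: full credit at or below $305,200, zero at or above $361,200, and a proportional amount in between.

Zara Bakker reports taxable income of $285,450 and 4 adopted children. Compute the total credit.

$27,679

Adoption Credit: base = 4 × $3,275 = $13,100. 28% of the $650 excess over $284,800 is $182; credit = $13,100 − $182 = $12,918.
Health Coverage Credit: $285,450 is at or below the $317,000 threshold, so the full $3,201 applies.
Renter's Relief Credit: $285,450 is at or below the $305,200 threshold, so the full $11,560 applies.
Total: $12,918 + $3,201 + $11,560 = $27,679.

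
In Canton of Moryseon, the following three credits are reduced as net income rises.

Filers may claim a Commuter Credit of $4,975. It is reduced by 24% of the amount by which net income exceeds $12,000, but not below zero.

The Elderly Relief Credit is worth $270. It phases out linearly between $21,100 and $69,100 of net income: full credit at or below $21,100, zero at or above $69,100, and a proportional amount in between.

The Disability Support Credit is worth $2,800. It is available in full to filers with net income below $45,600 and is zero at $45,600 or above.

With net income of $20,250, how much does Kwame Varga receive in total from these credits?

Commuter Credit: 24% of the $8,250 excess over $12,000 is $1,980; credit = $4,975 − $1,980 = $2,995.
Elderly Relief Credit: $20,250 is at or below the $21,100 threshold, so the full $270 applies.
Disability Support Credit: $20,250 is below the $45,600 cutoff, so the full $2,800 applies.
Total: $2,995 + $270 + $2,800 = $6,065.

$6,065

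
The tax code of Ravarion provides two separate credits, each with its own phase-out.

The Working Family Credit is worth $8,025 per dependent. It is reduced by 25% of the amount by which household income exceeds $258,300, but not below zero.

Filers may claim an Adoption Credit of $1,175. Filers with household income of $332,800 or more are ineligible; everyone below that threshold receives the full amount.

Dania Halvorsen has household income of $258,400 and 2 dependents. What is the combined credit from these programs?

$17,200

Working Family Credit: base = 2 × $8,025 = $16,050. 25% of the $100 excess over $258,300 is $25; credit = $16,050 − $25 = $16,025.
Adoption Credit: $258,400 is below the $332,800 cutoff, so the full $1,175 applies.
Total: $16,025 + $1,175 = $17,200.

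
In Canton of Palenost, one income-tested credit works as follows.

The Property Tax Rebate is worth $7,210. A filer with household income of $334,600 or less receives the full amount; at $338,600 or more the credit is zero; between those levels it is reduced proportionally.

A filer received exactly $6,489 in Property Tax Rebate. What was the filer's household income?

$6,489 is 6,489/7,210 of the full $7,210, so 721/7,210 of the $4,000 range has been used: income = $334,600 + $4,000 × 721/7,210 = $335,000.

$335,000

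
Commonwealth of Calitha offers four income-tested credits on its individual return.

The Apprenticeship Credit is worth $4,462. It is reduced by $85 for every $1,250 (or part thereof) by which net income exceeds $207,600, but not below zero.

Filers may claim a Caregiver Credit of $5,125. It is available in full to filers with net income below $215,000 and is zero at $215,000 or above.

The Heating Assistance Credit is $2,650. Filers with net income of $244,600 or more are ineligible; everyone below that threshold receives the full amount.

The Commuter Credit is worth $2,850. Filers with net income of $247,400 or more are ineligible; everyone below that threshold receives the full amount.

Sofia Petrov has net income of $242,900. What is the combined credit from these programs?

Apprenticeship Credit: income exceeds $207,600 by $35,300, which is 29 full-or-partial $1,250 increments; reduction = 29 × $85 = $2,465, leaving $1,997.
Caregiver Credit: $242,900 meets or exceeds the $215,000 cutoff, so the credit is $0.
Heating Assistance Credit: $242,900 is below the $244,600 cutoff, so the full $2,650 applies.
Commuter Credit: $242,900 is below the $247,400 cutoff, so the full $2,850 applies.
Total: $1,997 + $0 + $2,650 + $2,850 = $7,497.

$7,497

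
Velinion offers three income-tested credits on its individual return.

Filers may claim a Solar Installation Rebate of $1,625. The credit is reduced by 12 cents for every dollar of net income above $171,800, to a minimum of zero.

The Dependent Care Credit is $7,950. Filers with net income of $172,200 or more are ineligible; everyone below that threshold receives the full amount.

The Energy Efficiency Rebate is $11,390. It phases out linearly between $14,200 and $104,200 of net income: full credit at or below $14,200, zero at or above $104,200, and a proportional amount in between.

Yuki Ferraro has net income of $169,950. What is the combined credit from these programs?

$9,575

Solar Installation Rebate: $169,950 is at or below the $171,800 threshold, so the full $1,625 applies.
Dependent Care Credit: $169,950 is below the $172,200 cutoff, so the full $7,950 applies.
Energy Efficiency Rebate: $169,950 is at or above $104,200, so the credit is $0.
Total: $1,625 + $7,950 + $0 = $9,575.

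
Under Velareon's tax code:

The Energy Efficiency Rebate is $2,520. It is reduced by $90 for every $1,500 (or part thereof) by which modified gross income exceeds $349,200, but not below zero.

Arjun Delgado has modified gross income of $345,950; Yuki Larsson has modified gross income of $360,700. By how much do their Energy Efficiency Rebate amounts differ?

$720

Arjun ($345,950): Energy Efficiency Rebate: $345,950 is at or below the $349,200 threshold, so the full $2,520 applies.
Yuki ($360,700): Energy Efficiency Rebate: income exceeds $349,200 by $11,500, which is 8 full-or-partial $1,500 increments; reduction = 8 × $90 = $720, leaving $1,800.
Difference: |$2,520 − $1,800| = $720.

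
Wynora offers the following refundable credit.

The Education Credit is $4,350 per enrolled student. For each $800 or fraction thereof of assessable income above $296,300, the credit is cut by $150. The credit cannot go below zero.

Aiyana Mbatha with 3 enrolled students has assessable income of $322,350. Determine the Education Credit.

Education Credit: base = 3 × $4,350 = $13,050. income exceeds $296,300 by $26,050, which is 33 full-or-partial $800 increments; reduction = 33 × $150 = $4,950, leaving $8,100.

$8,100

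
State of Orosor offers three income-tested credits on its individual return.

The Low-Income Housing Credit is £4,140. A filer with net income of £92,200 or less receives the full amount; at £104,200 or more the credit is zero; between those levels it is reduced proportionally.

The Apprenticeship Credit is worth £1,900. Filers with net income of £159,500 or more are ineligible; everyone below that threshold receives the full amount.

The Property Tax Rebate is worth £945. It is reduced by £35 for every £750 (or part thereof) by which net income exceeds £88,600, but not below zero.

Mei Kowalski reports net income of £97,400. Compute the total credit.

£4,771

Low-Income Housing Credit: £97,400 is £5,200 into a £12,000 phase-out range, leaving 6,800/12,000 of the credit: £4,140 × 6,800/12,000 = £2,346.
Apprenticeship Credit: £97,400 is below the £159,500 cutoff, so the full £1,900 applies.
Property Tax Rebate: income exceeds £88,600 by £8,800, which is 12 full-or-partial £750 increments; reduction = 12 × £35 = £420, leaving £525.
Total: £2,346 + £1,900 + £525 = £4,771.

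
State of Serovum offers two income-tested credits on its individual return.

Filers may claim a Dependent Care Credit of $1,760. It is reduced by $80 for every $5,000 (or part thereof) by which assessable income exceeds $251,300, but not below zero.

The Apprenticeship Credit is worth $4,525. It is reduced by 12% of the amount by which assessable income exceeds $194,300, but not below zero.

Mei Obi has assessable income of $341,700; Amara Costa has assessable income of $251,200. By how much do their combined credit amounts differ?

$1,520

Mei ($341,700): Dependent Care Credit: income exceeds $251,300 by $90,400, which is 19 full-or-partial $5,000 increments; reduction = 19 × $80 = $1,520, leaving $240. Apprenticeship Credit: 12% of the $147,400 excess over $194,300 is $17,688 ≥ base, so the credit is $0. total $240 + $0 = $240
Amara ($251,200): Dependent Care Credit: $251,200 is at or below the $251,300 threshold, so the full $1,760 applies. Apprenticeship Credit: 12% of the $56,900 excess over $194,300 is $6,828 ≥ base, so the credit is $0. total $1,760 + $0 = $1,760
Difference: |$240 − $1,760| = $1,520.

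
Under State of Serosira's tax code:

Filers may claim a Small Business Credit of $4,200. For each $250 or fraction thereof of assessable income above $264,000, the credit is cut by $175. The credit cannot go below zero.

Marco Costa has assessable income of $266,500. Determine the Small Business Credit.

$2,450

Small Business Credit: income exceeds $264,000 by $2,500, which is 10 full-or-partial $250 increments; reduction = 10 × $175 = $1,750, leaving $2,450.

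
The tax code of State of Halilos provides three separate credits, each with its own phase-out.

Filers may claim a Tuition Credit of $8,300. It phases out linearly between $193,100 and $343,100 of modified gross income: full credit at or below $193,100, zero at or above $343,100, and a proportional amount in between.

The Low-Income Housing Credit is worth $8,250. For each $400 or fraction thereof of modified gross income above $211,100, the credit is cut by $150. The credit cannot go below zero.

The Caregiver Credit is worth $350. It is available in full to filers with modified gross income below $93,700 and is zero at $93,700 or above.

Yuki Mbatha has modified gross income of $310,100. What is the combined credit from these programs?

$1,826

Tuition Credit: $310,100 is $117,000 into a $150,000 phase-out range, leaving 33,000/150,000 of the credit: $8,300 × 33,000/150,000 = $1,826.
Low-Income Housing Credit: income exceeds $211,100 by $99,000 → 248 increments × $150 = $37,200 ≥ base, so the credit is $0.
Caregiver Credit: $310,100 meets or exceeds the $93,700 cutoff, so the credit is $0.
Total: $1,826 + $0 + $0 = $1,826.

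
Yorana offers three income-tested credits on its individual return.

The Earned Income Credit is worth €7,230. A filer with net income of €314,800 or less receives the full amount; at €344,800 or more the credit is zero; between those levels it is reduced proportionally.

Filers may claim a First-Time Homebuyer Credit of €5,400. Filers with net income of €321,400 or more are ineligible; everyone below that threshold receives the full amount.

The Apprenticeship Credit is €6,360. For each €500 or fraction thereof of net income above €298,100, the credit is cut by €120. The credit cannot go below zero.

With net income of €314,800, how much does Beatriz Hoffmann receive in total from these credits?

€14,910

Earned Income Credit: €314,800 is at or below the €314,800 threshold, so the full €7,230 applies.
First-Time Homebuyer Credit: €314,800 is below the €321,400 cutoff, so the full €5,400 applies.
Apprenticeship Credit: income exceeds €298,100 by €16,700, which is 34 full-or-partial €500 increments; reduction = 34 × €120 = €4,080, leaving €2,280.
Total: €7,230 + €5,400 + €2,280 = €14,910.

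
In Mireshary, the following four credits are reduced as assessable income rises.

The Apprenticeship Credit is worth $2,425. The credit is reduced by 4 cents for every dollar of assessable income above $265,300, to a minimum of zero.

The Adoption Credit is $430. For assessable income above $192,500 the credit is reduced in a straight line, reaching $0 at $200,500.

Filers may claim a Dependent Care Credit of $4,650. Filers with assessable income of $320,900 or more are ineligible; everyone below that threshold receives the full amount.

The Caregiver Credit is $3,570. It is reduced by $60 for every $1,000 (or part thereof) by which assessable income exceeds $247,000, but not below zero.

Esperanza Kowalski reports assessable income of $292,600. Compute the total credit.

$6,793

Apprenticeship Credit: 4% of the $27,300 excess over $265,300 is $1,092; credit = $2,425 − $1,092 = $1,333.
Adoption Credit: $292,600 is at or above $200,500, so the credit is $0.
Dependent Care Credit: $292,600 is below the $320,900 cutoff, so the full $4,650 applies.
Caregiver Credit: income exceeds $247,000 by $45,600, which is 46 full-or-partial $1,000 increments; reduction = 46 × $60 = $2,760, leaving $810.
Total: $1,333 + $0 + $4,650 + $810 = $6,793.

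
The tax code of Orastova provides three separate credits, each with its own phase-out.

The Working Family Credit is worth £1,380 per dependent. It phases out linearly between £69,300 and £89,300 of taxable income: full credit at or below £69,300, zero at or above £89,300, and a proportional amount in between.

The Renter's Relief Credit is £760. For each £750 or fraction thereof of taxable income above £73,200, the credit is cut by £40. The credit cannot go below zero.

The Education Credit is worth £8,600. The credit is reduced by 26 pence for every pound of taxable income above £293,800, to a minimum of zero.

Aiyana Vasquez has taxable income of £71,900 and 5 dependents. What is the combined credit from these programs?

£15,363

Working Family Credit: base = 5 × £1,380 = £6,900. £71,900 is £2,600 into a £20,000 phase-out range, leaving 17,400/20,000 of the credit: £6,900 × 17,400/20,000 = £6,003.
Renter's Relief Credit: £71,900 is at or below the £73,200 threshold, so the full £760 applies.
Education Credit: £71,900 is at or below the £293,800 threshold, so the full £8,600 applies.
Total: £6,003 + £760 + £8,600 = £15,363.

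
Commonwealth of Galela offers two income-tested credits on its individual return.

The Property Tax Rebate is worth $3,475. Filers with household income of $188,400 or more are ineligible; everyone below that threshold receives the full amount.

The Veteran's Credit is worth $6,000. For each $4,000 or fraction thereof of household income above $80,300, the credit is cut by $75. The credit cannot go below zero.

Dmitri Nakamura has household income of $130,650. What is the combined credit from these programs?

Property Tax Rebate: $130,650 is below the $188,400 cutoff, so the full $3,475 applies.
Veteran's Credit: income exceeds $80,300 by $50,350, which is 13 full-or-partial $4,000 increments; reduction = 13 × $75 = $975, leaving $5,025.
Total: $3,475 + $5,025 = $8,500.

$8,500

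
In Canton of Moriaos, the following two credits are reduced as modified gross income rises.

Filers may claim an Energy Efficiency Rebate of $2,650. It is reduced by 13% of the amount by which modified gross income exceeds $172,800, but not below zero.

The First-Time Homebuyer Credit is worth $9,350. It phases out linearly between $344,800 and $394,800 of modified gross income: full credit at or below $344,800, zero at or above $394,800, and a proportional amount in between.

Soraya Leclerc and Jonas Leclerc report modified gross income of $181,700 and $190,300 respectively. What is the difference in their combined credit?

Soraya ($181,700): Energy Efficiency Rebate: 13% of the $8,900 excess over $172,800 is $1,157; credit = $2,650 − $1,157 = $1,493. First-Time Homebuyer Credit: $181,700 is at or below the $344,800 threshold, so the full $9,350 applies. total $1,493 + $9,350 = $10,843
Jonas ($190,300): Energy Efficiency Rebate: 13% of the $17,500 excess over $172,800 is $2,275; credit = $2,650 − $2,275 = $375. First-Time Homebuyer Credit: $190,300 is at or below the $344,800 threshold, so the full $9,350 applies. total $375 + $9,350 = $9,725
Difference: |$10,843 − $9,725| = $1,118.

$1,118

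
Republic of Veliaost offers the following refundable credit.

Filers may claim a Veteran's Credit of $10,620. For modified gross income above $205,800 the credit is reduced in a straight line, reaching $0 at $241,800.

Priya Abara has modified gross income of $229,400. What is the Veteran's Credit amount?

Veteran's Credit: $229,400 is $23,600 into a $36,000 phase-out range, leaving 12,400/36,000 of the credit: $10,620 × 12,400/36,000 = $3,658.

$3,658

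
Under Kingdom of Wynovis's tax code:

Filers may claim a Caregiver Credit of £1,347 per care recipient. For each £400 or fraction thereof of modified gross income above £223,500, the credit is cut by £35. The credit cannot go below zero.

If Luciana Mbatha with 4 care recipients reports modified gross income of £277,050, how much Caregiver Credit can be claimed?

£698

Caregiver Credit: base = 4 × £1,347 = £5,388. income exceeds £223,500 by £53,550, which is 134 full-or-partial £400 increments; reduction = 134 × £35 = £4,690, leaving £698.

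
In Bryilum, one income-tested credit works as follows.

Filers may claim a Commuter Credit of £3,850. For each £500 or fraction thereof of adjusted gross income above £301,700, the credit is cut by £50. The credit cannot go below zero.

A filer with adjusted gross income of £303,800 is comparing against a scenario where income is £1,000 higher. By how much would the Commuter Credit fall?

£100

At £303,800 — income exceeds £301,700 by £2,100, which is 5 full-or-partial £500 increments; reduction = 5 × £50 = £250, leaving £3,600.
At £304,800 — income exceeds £301,700 by £3,100, which is 7 full-or-partial £500 increments; reduction = 7 × £50 = £350, leaving £3,500.
Lost: £3,600 − £3,500 = £100.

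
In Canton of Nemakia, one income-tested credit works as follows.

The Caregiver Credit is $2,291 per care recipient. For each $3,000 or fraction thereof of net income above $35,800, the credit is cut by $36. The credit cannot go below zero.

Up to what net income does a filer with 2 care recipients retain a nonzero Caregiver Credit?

$416,800

Full credit = 2 × $2,291 = $4,582.
After 127 increments the reduction is 127 × $36 = $4,572, leaving $10; one more increment wipes it out. Increment 127 ends at excess 127 × $3,000 = $381,000, so the highest qualifying income is $35,800 + $381,000 = $416,800.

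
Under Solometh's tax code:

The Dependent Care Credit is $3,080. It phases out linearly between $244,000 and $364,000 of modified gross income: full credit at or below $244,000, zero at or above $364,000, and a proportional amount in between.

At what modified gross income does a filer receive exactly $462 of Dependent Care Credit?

$462 is 462/3,080 of the full $3,080, so 2,618/3,080 of the $120,000 range has been used: income = $244,000 + $120,000 × 2,618/3,080 = $346,000.

$346,000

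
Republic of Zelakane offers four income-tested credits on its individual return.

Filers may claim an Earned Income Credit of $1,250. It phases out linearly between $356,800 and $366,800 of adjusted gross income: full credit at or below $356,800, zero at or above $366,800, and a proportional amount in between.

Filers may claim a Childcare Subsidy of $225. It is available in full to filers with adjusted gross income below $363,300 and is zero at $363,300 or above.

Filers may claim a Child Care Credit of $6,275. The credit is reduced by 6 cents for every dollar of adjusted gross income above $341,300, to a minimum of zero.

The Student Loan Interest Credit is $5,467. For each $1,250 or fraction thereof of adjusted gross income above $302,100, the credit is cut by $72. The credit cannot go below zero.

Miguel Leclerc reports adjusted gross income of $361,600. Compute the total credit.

Earned Income Credit: $361,600 is $4,800 into a $10,000 phase-out range, leaving 5,200/10,000 of the credit: $1,250 × 5,200/10,000 = $650.
Childcare Subsidy: $361,600 is below the $363,300 cutoff, so the full $225 applies.
Child Care Credit: 6% of the $20,300 excess over $341,300 is $1,218; credit = $6,275 − $1,218 = $5,057.
Student Loan Interest Credit: income exceeds $302,100 by $59,500, which is 48 full-or-partial $1,250 increments; reduction = 48 × $72 = $3,456, leaving $2,011.
Total: $650 + $225 + $5,057 + $2,011 = $7,943.

$7,943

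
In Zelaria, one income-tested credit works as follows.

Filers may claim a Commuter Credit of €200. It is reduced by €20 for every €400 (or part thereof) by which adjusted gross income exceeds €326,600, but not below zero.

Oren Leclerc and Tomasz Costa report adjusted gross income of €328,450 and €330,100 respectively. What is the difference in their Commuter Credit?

Oren (€328,450): Commuter Credit: income exceeds €326,600 by €1,850, which is 5 full-or-partial €400 increments; reduction = 5 × €20 = €100, leaving €100.
Tomasz (€330,100): Commuter Credit: income exceeds €326,600 by €3,500, which is 9 full-or-partial €400 increments; reduction = 9 × €20 = €180, leaving €20.
Difference: |€100 − €20| = €80.

€80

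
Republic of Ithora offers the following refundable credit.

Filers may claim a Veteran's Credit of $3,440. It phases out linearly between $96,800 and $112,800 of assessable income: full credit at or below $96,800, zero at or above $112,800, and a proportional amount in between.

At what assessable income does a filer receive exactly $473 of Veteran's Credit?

$110,600

$473 is 473/3,440 of the full $3,440, so 2,967/3,440 of the $16,000 range has been used: income = $96,800 + $16,000 × 2,967/3,440 = $110,600.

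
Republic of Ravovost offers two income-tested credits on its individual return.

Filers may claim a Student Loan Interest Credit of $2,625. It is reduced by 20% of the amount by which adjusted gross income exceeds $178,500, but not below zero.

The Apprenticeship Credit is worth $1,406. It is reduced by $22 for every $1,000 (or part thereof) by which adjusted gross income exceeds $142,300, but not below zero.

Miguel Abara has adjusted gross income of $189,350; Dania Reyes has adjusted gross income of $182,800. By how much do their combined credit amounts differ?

Miguel ($189,350): Student Loan Interest Credit: 20% of the $10,850 excess over $178,500 is $2,170; credit = $2,625 − $2,170 = $455. Apprenticeship Credit: income exceeds $142,300 by $47,050, which is 48 full-or-partial $1,000 increments; reduction = 48 × $22 = $1,056, leaving $350. total $455 + $350 = $805
Dania ($182,800): Student Loan Interest Credit: 20% of the $4,300 excess over $178,500 is $860; credit = $2,625 − $860 = $1,765. Apprenticeship Credit: income exceeds $142,300 by $40,500, which is 41 full-or-partial $1,000 increments; reduction = 41 × $22 = $902, leaving $504. total $1,765 + $504 = $2,269
Difference: |$805 − $2,269| = $1,464.

$1,464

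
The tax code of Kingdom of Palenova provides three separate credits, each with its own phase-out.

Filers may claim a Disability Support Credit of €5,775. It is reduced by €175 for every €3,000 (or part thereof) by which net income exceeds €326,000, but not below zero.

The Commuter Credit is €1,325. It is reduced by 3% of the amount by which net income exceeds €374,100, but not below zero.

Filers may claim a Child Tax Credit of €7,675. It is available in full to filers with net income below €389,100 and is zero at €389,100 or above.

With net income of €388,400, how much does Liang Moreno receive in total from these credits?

Disability Support Credit: income exceeds €326,000 by €62,400, which is 21 full-or-partial €3,000 increments; reduction = 21 × €175 = €3,675, leaving €2,100.
Commuter Credit: 3% of the €14,300 excess over €374,100 is €429; credit = €1,325 − €429 = €896.
Child Tax Credit: €388,400 is below the €389,100 cutoff, so the full €7,675 applies.
Total: €2,100 + €896 + €7,675 = €10,671.

€10,671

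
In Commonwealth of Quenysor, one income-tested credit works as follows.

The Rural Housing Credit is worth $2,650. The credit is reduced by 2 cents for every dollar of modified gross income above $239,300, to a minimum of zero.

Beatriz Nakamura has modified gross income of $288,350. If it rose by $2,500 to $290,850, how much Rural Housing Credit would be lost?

$50

At $288,350 — 2% of the $49,050 excess over $239,300 is $981; credit = $2,650 − $981 = $1,669.
At $290,850 — 2% of the $51,550 excess over $239,300 is $1,031; credit = $2,650 − $1,031 = $1,619.
Lost: $1,669 − $1,619 = $50.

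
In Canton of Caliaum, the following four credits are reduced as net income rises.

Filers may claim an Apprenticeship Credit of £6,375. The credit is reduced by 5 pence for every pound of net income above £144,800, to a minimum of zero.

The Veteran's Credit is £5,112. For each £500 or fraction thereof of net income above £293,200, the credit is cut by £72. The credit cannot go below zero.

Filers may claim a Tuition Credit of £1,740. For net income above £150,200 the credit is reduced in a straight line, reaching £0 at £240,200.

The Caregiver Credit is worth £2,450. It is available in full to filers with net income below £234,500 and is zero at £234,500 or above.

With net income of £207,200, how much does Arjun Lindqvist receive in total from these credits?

£11,455

Apprenticeship Credit: 5% of the £62,400 excess over £144,800 is £3,120; credit = £6,375 − £3,120 = £3,255.
Veteran's Credit: £207,200 is at or below the £293,200 threshold, so the full £5,112 applies.
Tuition Credit: £207,200 is £57,000 into a £90,000 phase-out range, leaving 33,000/90,000 of the credit: £1,740 × 33,000/90,000 = £638.
Caregiver Credit: £207,200 is below the £234,500 cutoff, so the full £2,450 applies.
Total: £3,255 + £5,112 + £638 + £2,450 = £11,455.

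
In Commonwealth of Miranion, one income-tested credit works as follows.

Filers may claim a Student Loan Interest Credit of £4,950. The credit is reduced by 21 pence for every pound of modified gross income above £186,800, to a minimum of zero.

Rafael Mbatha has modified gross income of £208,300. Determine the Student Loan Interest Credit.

£435

Student Loan Interest Credit: 21% of the £21,500 excess over £186,800 is £4,515; credit = £4,950 − £4,515 = £435.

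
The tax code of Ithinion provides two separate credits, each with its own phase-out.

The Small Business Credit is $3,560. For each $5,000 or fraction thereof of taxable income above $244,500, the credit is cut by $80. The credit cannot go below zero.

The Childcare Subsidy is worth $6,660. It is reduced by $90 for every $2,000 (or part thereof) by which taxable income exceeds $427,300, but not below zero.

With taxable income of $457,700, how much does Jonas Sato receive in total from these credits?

Small Business Credit: income exceeds $244,500 by $213,200, which is 43 full-or-partial $5,000 increments; reduction = 43 × $80 = $3,440, leaving $120.
Childcare Subsidy: income exceeds $427,300 by $30,400, which is 16 full-or-partial $2,000 increments; reduction = 16 × $90 = $1,440, leaving $5,220.
Total: $120 + $5,220 = $5,340.

$5,340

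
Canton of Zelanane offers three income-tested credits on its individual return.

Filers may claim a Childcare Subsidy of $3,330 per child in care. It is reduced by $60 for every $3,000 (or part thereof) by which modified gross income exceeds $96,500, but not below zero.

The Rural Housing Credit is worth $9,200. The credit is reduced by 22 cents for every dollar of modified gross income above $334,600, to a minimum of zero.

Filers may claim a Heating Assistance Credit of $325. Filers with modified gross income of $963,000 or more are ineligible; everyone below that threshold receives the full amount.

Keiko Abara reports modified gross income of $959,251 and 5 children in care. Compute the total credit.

$325

Childcare Subsidy: base = 5 × $3,330 = $16,650. income exceeds $96,500 by $862,751 → 288 increments × $60 = $17,280 ≥ base, so the credit is $0.
Rural Housing Credit: 22% of the $624,651 excess over $334,600 is $137,423.22 ≥ base, so the credit is $0.
Heating Assistance Credit: $959,251 is below the $963,000 cutoff, so the full $325 applies.
Total: $0 + $0 + $325 = $325.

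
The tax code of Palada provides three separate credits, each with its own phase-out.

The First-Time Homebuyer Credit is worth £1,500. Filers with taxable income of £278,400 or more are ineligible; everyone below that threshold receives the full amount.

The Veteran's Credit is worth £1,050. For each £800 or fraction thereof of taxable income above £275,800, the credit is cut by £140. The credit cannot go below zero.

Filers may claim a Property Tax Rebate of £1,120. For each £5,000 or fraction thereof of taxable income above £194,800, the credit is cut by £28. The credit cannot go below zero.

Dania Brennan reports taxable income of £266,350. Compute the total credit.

First-Time Homebuyer Credit: £266,350 is below the £278,400 cutoff, so the full £1,500 applies.
Veteran's Credit: £266,350 is at or below the £275,800 threshold, so the full £1,050 applies.
Property Tax Rebate: income exceeds £194,800 by £71,550, which is 15 full-or-partial £5,000 increments; reduction = 15 × £28 = £420, leaving £700.
Total: £1,500 + £1,050 + £700 = £3,250.

£3,250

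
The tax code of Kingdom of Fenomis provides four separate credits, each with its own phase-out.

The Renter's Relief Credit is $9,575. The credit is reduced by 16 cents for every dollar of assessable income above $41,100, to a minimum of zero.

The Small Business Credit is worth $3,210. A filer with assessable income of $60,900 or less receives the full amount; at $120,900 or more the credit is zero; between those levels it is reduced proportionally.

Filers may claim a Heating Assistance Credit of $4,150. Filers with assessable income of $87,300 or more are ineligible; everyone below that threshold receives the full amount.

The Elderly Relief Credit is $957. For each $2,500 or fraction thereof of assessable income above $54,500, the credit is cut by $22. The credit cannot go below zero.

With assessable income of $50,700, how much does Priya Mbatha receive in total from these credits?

$16,356

Renter's Relief Credit: 16% of the $9,600 excess over $41,100 is $1,536; credit = $9,575 − $1,536 = $8,039.
Small Business Credit: $50,700 is at or below the $60,900 threshold, so the full $3,210 applies.
Heating Assistance Credit: $50,700 is below the $87,300 cutoff, so the full $4,150 applies.
Elderly Relief Credit: $50,700 is at or below the $54,500 threshold, so the full $957 applies.
Total: $8,039 + $3,210 + $4,150 + $957 = $16,356.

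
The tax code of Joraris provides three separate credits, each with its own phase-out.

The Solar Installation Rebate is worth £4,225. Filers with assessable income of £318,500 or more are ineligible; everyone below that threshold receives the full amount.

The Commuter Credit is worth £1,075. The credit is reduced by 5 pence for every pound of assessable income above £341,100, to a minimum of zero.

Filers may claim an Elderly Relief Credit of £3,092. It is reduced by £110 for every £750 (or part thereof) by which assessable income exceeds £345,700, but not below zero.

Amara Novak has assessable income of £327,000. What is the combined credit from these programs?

Solar Installation Rebate: £327,000 meets or exceeds the £318,500 cutoff, so the credit is £0.
Commuter Credit: £327,000 is at or below the £341,100 threshold, so the full £1,075 applies.
Elderly Relief Credit: £327,000 is at or below the £345,700 threshold, so the full £3,092 applies.
Total: £0 + £1,075 + £3,092 = £4,167.

£4,167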